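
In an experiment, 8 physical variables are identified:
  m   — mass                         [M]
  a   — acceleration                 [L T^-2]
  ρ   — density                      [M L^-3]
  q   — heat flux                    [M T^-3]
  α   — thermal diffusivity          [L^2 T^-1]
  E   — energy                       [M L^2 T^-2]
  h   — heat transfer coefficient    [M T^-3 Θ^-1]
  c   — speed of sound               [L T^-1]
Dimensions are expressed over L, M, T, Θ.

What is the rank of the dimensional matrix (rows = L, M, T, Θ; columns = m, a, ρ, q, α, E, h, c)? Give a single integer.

4

Exponent matrix [L,M,T,Θ] × [m,a,ρ,q,α,E,h,c]:
  L: [ 0  1 -3  0  2  2  0  1]
  M: [ 1  0  1  1  0  1  1  0]
  T: [ 0 -2  0 -3 -1 -2 -3 -1]
  Θ: [ 0  0  0  0  0  0 -1  0]
Echelon form has 4 nonzero rows (pivots: m,a,ρ,h)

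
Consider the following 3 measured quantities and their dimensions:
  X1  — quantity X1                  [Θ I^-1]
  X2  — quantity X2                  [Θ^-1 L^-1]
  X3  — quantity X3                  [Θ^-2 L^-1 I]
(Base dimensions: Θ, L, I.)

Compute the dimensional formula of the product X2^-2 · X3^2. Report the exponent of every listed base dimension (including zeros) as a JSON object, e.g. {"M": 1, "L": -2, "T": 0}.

Write exponents as rows Θ,L,I / cols X1,X2,X3:
  Θ: [ 1 -1 -2]
  L: [ 0 -1 -1]
  I: [-1  0  1]
  [Θ]: (-2)·-1+(2)·-2 = -2
  [L]: (-2)·-1+(2)·-1 = 0
  [I]: (-2)·0+(2)·1 = 2
⇒ Θ^-2 I^2

{"Θ": -2, "L": 0, "I": 2}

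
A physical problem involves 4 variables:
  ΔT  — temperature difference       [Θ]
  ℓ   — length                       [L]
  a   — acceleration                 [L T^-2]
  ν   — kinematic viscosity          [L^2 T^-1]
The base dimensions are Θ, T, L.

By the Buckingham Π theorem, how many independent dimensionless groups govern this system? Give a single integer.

1

Exponent matrix [Θ,T,L] × [ΔT,ℓ,a,ν]:
  Θ: [ 1  0  0  0]
  T: [ 0  0 -2 -1]
  L: [ 0  1  1  2]
Row reduction gives pivot columns ΔT,ℓ,a; rank = 3
n=4, r=3 ⇒ 1 dimensionless group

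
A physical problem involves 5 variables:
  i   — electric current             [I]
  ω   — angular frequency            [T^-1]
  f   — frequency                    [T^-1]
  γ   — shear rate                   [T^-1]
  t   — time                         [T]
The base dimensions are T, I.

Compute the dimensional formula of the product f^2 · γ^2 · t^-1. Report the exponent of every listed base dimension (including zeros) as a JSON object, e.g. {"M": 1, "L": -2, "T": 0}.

Dimensional matrix (T×I by i×ω×f×γ×t):
  T: [ 0 -1 -1 -1  1]
  I: [ 1  0  0  0  0]
  [T]: (2)·-1+(2)·-1+(-1)·1 = -5
  [I]: (2)·0+(2)·0+(-1)·0 = 0
⇒ T^-5

{"T": -5, "I": 0}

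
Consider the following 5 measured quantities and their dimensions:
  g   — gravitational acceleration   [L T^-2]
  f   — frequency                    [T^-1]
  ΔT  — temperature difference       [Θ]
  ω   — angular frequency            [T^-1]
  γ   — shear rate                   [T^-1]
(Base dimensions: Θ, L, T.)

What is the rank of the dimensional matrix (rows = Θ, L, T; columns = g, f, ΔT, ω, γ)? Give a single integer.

3

Exponent matrix [Θ,L,T] × [g,f,ΔT,ω,γ]:
  Θ: [ 0  0  1  0  0]
  L: [ 1  0  0  0  0]
  T: [-2 -1  0 -1 -1]
RREF → pivots at {g,f,ΔT} ⇒ r = 3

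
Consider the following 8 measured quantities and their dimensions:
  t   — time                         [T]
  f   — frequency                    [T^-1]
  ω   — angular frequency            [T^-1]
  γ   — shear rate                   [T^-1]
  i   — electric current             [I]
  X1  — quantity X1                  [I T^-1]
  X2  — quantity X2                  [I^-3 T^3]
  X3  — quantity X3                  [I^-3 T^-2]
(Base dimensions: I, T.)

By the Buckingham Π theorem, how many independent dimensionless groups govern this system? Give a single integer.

6

Exponent matrix [I,T] × [t,f,ω,γ,i,X1,X2,X3]:
  I: [ 0  0  0  0  1  1 -3 -3]
  T: [ 1 -1 -1 -1  0 -1  3 -2]
Echelon form has 2 nonzero rows (pivots: t,i)
8 vars − rank 2 = 6 Π groups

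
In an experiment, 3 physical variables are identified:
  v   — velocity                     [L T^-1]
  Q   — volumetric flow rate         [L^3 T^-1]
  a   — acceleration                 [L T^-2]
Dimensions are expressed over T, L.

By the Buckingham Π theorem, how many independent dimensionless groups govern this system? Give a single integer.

1

Dimensional matrix (T×L by v×Q×a):
  T: [-1 -1 -2]
  L: [ 1  3  1]
RREF → pivots at {v,Q} ⇒ r = 2
3 vars − rank 2 = 1 Π group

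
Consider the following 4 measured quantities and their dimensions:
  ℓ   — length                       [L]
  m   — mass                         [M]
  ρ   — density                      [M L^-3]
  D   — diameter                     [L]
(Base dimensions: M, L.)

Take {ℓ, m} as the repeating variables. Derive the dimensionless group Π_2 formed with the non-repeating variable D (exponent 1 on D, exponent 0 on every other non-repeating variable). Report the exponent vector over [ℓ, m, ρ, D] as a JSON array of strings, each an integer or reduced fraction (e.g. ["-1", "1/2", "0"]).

["-1", "0", "0", "1"]

Write exponents as rows M,L / cols ℓ,m,ρ,D:
  M: [ 0  1  1  0]
  L: [ 1  0 -3  1]
RREF → pivots at {ℓ,m} ⇒ r = 2
Repeat: ℓ,m; free: ρ,D
RREF:
  r0: [   1    0   -3    1]
  r1: [   0    1    1    0]
Fix exponent of D at 1, ρ at 0; solve each RREF row for its pivot's exponent:
  r0: exp(ℓ) + (1)·1 = 0 ⇒ exp(ℓ) = -1
  r1: exp(m) + (0)·1 = 0 ⇒ exp(m) = 0
Π_2 = ℓ^-1 · D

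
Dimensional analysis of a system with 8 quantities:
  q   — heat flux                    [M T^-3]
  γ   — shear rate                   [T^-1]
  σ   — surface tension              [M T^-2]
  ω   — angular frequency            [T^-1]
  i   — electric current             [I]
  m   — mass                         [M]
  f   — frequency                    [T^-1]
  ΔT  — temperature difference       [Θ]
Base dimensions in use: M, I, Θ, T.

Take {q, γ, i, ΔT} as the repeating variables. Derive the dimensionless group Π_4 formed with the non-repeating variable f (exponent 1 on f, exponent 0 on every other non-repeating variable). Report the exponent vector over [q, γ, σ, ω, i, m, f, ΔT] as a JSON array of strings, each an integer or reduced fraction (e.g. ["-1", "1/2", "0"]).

["0", "-1", "0", "0", "0", "0", "1", "0"]

Exponent matrix [M,I,Θ,T] × [q,γ,σ,ω,i,m,f,ΔT]:
  M: [ 1  0  1  0  0  1  0  0]
  I: [ 0  0  0  0  1  0  0  0]
  Θ: [ 0  0  0  0  0  0  0  1]
  T: [-3 -1 -2 -1  0  0 -1  0]
Row reduction gives pivot columns q,γ,i,ΔT; rank = 4
Repeat: q,γ,i,ΔT; free: σ,ω,m,f
RREF:
  r0: [   1    0    1    0    0    1    0    0]
  r1: [   0    1   -1    1    0   -3    1    0]
  r2: [   0    0    0    0    1    0    0    0]
  r3: [   0    0    0    0    0    0    0    1]
Fix exponent of f at 1, σ at 0, ω at 0, m at 0; solve each RREF row for its pivot's exponent:
  r0: exp(q) + (0)·1 = 0 ⇒ exp(q) = 0
  r1: exp(γ) + (1)·1 = 0 ⇒ exp(γ) = -1
  r2: exp(i) + (0)·1 = 0 ⇒ exp(i) = 0
  r3: exp(ΔT) + (0)·1 = 0 ⇒ exp(ΔT) = 0
Π_4 = γ^-1 · f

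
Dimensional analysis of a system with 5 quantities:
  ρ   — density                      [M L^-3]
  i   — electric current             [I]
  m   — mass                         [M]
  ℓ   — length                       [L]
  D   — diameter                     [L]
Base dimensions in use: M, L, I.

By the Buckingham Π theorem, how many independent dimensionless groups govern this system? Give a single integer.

2

Write exponents as rows M,L,I / cols ρ,i,m,ℓ,D:
  M: [ 1  0  1  0  0]
  L: [-3  0  0  1  1]
  I: [ 0  1  0  0  0]
Echelon form has 3 nonzero rows (pivots: ρ,i,m)
5 vars − rank 3 = 2 Π groups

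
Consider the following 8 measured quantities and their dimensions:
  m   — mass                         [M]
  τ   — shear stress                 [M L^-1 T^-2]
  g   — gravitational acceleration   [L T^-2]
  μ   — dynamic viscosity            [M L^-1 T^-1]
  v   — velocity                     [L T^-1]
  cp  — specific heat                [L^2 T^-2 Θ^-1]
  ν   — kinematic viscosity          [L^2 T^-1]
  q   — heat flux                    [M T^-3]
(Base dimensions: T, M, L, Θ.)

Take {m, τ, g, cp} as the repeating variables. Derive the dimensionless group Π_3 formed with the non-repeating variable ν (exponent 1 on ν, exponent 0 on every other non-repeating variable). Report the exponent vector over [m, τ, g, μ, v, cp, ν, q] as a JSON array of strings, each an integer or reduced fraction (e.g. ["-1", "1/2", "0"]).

Write exponents as rows T,M,L,Θ / cols m,τ,g,μ,v,cp,ν,q:
  T: [ 0 -2 -2 -1 -1 -2 -1 -3]
  M: [ 1  1  0  1  0  0  0  1]
  L: [ 0 -1  1 -1  1  2  2  0]
  Θ: [ 0  0  0  0  0 -1  0  0]
RREF → pivots at {m,τ,g,cp} ⇒ r = 4
Pivot set = {m,τ,g,cp}, free = {μ,v,ν,q}
RREF:
  r0: [   1    0    0  1/4  1/4    0  3/4  1/4]
  r1: [   0    1    0  3/4 -1/4    0 -3/4  3/4]
  r2: [   0    0    1 -1/4  3/4    0  5/4  3/4]
  r3: [   0    0    0    0    0    1    0    0]
Fix exponent of ν at 1, μ at 0, v at 0, q at 0; solve each RREF row for its pivot's exponent:
  r0: exp(m) + (3/4)·1 = 0 ⇒ exp(m) = -3/4
  r1: exp(τ) + (-3/4)·1 = 0 ⇒ exp(τ) = 3/4
  r2: exp(g) + (5/4)·1 = 0 ⇒ exp(g) = -5/4
  r3: exp(cp) + (0)·1 = 0 ⇒ exp(cp) = 0
Π_3 = m^(-3/4) · τ^(3/4) · g^(-5/4) · ν

["-3/4", "3/4", "-5/4", "0", "0", "0", "1", "0"]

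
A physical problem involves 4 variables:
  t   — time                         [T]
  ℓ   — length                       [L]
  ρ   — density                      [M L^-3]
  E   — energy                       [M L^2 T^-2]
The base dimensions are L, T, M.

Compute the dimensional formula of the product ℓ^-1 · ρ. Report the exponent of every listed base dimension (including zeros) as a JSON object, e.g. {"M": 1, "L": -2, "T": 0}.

{"L": -4, "T": 0, "M": 1}

Exponent matrix [L,T,M] × [t,ℓ,ρ,E]:
  L: [ 0  1 -3  2]
  T: [ 1  0  0 -2]
  M: [ 0  0  1  1]
  [L]: (-1)·1+(1)·-3 = -4
  [T]: (-1)·0+(1)·0 = 0
  [M]: (-1)·0+(1)·1 = 1
⇒ L^-4 M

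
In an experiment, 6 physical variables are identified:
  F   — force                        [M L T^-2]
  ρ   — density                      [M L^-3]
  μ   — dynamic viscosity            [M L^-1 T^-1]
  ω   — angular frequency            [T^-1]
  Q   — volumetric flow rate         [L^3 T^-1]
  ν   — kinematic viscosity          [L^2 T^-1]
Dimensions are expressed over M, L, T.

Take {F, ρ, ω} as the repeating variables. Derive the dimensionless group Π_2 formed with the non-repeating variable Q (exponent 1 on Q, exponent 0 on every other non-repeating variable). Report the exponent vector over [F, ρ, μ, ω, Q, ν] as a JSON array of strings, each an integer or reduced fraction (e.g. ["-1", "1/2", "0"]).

["-3/4", "3/4", "0", "1/2", "1", "0"]

Exponent matrix [M,L,T] × [F,ρ,μ,ω,Q,ν]:
  M: [ 1  1  1  0  0  0]
  L: [ 1 -3 -1  0  3  2]
  T: [-2  0 -1 -1 -1 -1]
Row reduction gives pivot columns F,ρ,ω; rank = 3
Pivot set = {F,ρ,ω}, free = {μ,Q,ν}
RREF:
  r0: [   1    0  1/2    0  3/4  1/2]
  r1: [   0    1  1/2    0 -3/4 -1/2]
  r2: [   0    0    0    1 -1/2    0]
Fix exponent of Q at 1, μ at 0, ν at 0; solve each RREF row for its pivot's exponent:
  r0: exp(F) + (3/4)·1 = 0 ⇒ exp(F) = -3/4
  r1: exp(ρ) + (-3/4)·1 = 0 ⇒ exp(ρ) = 3/4
  r2: exp(ω) + (-1/2)·1 = 0 ⇒ exp(ω) = 1/2
Π_2 = F^(-3/4) · ρ^(3/4) · ω^(1/2) · Q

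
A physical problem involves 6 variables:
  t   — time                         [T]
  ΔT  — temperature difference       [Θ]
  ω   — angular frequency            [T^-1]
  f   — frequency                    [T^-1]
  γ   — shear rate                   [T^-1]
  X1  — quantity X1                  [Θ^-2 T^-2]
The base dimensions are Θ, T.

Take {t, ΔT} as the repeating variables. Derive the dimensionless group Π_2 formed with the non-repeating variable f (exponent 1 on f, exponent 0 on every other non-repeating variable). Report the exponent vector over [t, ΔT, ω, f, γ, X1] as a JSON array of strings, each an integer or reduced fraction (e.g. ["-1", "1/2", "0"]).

Dimensional matrix (Θ×T by t×ΔT×ω×f×γ×X1):
  Θ: [ 0  1  0  0  0 -2]
  T: [ 1  0 -1 -1 -1 -2]
Row reduction gives pivot columns t,ΔT; rank = 2
Repeat: t,ΔT; free: ω,f,γ,X1
RREF:
  r0: [   1    0   -1   -1   -1   -2]
  r1: [   0    1    0    0    0   -2]
Fix exponent of f at 1, ω at 0, γ at 0, X1 at 0; solve each RREF row for its pivot's exponent:
  r0: exp(t) + (-1)·1 = 0 ⇒ exp(t) = 1
  r1: exp(ΔT) + (0)·1 = 0 ⇒ exp(ΔT) = 0
Π_2 = t · f

["1", "0", "0", "1", "0", "0"]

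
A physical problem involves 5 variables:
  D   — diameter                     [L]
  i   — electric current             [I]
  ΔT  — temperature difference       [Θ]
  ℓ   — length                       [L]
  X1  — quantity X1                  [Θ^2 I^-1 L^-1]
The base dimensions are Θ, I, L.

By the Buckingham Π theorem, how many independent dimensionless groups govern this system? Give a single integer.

Write exponents as rows Θ,I,L / cols D,i,ΔT,ℓ,X1:
  Θ: [ 0  0  1  0  2]
  I: [ 0  1  0  0 -1]
  L: [ 1  0  0  1 -1]
Row reduction gives pivot columns D,i,ΔT; rank = 3
Π count = n − r = 5 − 3 = 2

2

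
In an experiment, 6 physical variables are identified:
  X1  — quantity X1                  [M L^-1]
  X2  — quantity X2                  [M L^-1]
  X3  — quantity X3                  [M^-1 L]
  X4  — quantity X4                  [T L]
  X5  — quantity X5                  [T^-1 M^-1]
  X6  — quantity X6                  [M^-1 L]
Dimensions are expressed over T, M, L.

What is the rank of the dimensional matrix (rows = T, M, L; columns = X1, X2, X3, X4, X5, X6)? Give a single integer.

2

Write exponents as rows T,M,L / cols X1,X2,X3,X4,X5,X6:
  T: [ 0  0  0  1 -1  0]
  M: [ 1  1 -1  0 -1 -1]
  L: [-1 -1  1  1  0  1]
RREF → pivots at {X1,X4} ⇒ r = 2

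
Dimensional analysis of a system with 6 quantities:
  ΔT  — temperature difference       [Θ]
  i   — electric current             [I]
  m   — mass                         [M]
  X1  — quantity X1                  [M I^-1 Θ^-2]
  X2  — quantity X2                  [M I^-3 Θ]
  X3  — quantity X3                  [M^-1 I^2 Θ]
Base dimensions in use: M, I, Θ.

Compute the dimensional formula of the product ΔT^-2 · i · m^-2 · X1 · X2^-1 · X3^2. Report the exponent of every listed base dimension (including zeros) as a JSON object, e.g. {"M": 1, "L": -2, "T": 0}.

{"M": -4, "I": 7, "Θ": -3}

Dimensional matrix (M×I×Θ by ΔT×i×m×X1×X2×X3):
  M: [ 0  0  1  1  1 -1]
  I: [ 0  1  0 -1 -3  2]
  Θ: [ 1  0  0 -2  1  1]
  [M]: (-2)·0+(1)·0+(-2)·1+(1)·1+(-1)·1+(2)·-1 = -4
  [I]: (-2)·0+(1)·1+(-2)·0+(1)·-1+(-1)·-3+(2)·2 = 7
  [Θ]: (-2)·1+(1)·0+(-2)·0+(1)·-2+(-1)·1+(2)·1 = -3
⇒ M^-4 I^7 Θ^-3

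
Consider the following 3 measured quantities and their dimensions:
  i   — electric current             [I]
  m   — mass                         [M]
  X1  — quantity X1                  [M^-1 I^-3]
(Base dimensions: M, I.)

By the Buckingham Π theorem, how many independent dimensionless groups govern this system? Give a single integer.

1

Write exponents as rows M,I / cols i,m,X1:
  M: [ 0  1 -1]
  I: [ 1  0 -3]
RREF → pivots at {i,m} ⇒ r = 2
n=3, r=2 ⇒ 1 dimensionless group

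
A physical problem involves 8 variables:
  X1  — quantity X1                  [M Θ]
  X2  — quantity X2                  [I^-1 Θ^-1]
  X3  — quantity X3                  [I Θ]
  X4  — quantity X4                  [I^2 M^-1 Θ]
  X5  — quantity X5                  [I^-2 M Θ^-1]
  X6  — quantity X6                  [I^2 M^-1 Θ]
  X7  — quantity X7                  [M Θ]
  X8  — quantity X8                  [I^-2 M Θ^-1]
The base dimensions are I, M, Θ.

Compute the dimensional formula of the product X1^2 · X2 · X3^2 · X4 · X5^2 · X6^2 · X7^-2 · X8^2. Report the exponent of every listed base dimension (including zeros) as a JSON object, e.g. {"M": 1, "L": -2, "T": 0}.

Exponent matrix [I,M,Θ] × [X1,X2,X3,X4,X5,X6,X7,X8]:
  I: [ 0 -1  1  2 -2  2  0 -2]
  M: [ 1  0  0 -1  1 -1  1  1]
  Θ: [ 1 -1  1  1 -1  1  1 -1]
  [I]: (2)·0+(1)·-1+(2)·1+(1)·2+(2)·-2+(2)·2+(-2)·0+(2)·-2 = -1
  [M]: (2)·1+(1)·0+(2)·0+(1)·-1+(2)·1+(2)·-1+(-2)·1+(2)·1 = 1
  [Θ]: (2)·1+(1)·-1+(2)·1+(1)·1+(2)·-1+(2)·1+(-2)·1+(2)·-1 = 0
⇒ I^-1 M

{"I": -1, "M": 1, "Θ": 0}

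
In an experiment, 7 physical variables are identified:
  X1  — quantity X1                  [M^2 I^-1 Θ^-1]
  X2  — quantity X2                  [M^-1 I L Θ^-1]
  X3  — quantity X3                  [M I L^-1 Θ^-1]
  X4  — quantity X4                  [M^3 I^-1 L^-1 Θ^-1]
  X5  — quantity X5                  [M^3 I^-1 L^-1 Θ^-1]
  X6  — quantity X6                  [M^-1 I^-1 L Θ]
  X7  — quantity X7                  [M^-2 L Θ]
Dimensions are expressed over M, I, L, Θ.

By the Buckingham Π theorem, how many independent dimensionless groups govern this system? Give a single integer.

4

Dimensional matrix (M×I×L×Θ by X1×X2×X3×X4×X5×X6×X7):
  M: [ 2 -1  1  3  3 -1 -2]
  I: [-1  1  1 -1 -1 -1  0]
  L: [ 0  1 -1 -1 -1  1  1]
  Θ: [-1 -1 -1 -1 -1  1  1]
Row reduction gives pivot columns X1,X2,X3; rank = 3
n=7, r=3 ⇒ 4 dimensionless groups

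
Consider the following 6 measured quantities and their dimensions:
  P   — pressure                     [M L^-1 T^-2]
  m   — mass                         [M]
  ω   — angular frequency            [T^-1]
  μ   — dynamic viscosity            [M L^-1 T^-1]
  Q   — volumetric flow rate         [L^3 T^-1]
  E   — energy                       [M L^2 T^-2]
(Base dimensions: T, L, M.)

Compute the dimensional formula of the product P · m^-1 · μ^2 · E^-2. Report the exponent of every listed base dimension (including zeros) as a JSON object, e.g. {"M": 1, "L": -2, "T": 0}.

{"T": 0, "L": -7, "M": 0}

Write exponents as rows T,L,M / cols P,m,ω,μ,Q,E:
  T: [-2  0 -1 -1 -1 -2]
  L: [-1  0  0 -1  3  2]
  M: [ 1  1  0  1  0  1]
  [T]: (1)·-2+(-1)·0+(2)·-1+(-2)·-2 = 0
  [L]: (1)·-1+(-1)·0+(2)·-1+(-2)·2 = -7
  [M]: (1)·1+(-1)·1+(2)·1+(-2)·1 = 0
⇒ L^-7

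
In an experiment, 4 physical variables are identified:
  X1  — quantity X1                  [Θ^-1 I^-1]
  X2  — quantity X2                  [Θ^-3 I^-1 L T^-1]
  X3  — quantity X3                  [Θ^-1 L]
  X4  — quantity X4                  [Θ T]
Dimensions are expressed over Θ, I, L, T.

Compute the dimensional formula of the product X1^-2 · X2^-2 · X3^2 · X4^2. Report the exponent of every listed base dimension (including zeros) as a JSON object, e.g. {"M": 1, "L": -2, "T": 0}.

Write exponents as rows Θ,I,L,T / cols X1,X2,X3,X4:
  Θ: [-1 -3 -1  1]
  I: [-1 -1  0  0]
  L: [ 0  1  1  0]
  T: [ 0 -1  0  1]
  [Θ]: (-2)·-1+(-2)·-3+(2)·-1+(2)·1 = 8
  [I]: (-2)·-1+(-2)·-1+(2)·0+(2)·0 = 4
  [L]: (-2)·0+(-2)·1+(2)·1+(2)·0 = 0
  [T]: (-2)·0+(-2)·-1+(2)·0+(2)·1 = 4
⇒ Θ^8 I^4 T^4

{"Θ": 8, "I": 4, "L": 0, "T": 4}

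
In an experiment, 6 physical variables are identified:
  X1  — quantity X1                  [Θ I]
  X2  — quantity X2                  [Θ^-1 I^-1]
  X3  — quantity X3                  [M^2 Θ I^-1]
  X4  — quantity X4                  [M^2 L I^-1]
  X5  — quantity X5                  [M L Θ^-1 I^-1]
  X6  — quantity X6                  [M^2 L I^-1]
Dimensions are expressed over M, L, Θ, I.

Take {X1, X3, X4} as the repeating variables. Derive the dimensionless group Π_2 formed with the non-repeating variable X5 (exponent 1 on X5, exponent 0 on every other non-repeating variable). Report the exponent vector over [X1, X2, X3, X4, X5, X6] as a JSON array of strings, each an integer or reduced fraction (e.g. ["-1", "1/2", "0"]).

["1/2", "0", "1/2", "-1", "1", "0"]

Write exponents as rows M,L,Θ,I / cols X1,X2,X3,X4,X5,X6:
  M: [ 0  0  2  2  1  2]
  L: [ 0  0  0  1  1  1]
  Θ: [ 1 -1  1  0 -1  0]
  I: [ 1 -1 -1 -1 -1 -1]
RREF → pivots at {X1,X3,X4} ⇒ r = 3
Pivot set = {X1,X3,X4}, free = {X2,X5,X6}
RREF:
  r0: [   1   -1    0    0 -1/2    0]
  r1: [   0    0    1    0 -1/2    0]
  r2: [   0    0    0    1    1    1]
  r3: [   0    0    0    0    0    0]
Fix exponent of X5 at 1, X2 at 0, X6 at 0; solve each RREF row for its pivot's exponent:
  r0: exp(X1) + (-1/2)·1 = 0 ⇒ exp(X1) = 1/2
  r1: exp(X3) + (-1/2)·1 = 0 ⇒ exp(X3) = 1/2
  r2: exp(X4) + (1)·1 = 0 ⇒ exp(X4) = -1
Π_2 = X1^(1/2) · X3^(1/2) · X4^-1 · X5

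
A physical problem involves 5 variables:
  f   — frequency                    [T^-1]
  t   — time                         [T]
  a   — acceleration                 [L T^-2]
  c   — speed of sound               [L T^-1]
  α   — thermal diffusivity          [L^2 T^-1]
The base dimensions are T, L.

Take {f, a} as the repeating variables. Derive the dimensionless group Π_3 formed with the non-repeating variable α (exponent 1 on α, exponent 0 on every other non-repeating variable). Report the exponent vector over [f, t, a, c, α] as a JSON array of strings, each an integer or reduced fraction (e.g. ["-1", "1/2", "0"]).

Write exponents as rows T,L / cols f,t,a,c,α:
  T: [-1  1 -2 -1 -1]
  L: [ 0  0  1  1  2]
Row reduction gives pivot columns f,a; rank = 2
Pivot set = {f,a}, free = {t,c,α}
RREF:
  r0: [   1   -1    0   -1   -3]
  r1: [   0    0    1    1    2]
Fix exponent of α at 1, t at 0, c at 0; solve each RREF row for its pivot's exponent:
  r0: exp(f) + (-3)·1 = 0 ⇒ exp(f) = 3
  r1: exp(a) + (2)·1 = 0 ⇒ exp(a) = -2
Π_3 = f^3 · a^-2 · α

["3", "0", "-2", "0", "1"]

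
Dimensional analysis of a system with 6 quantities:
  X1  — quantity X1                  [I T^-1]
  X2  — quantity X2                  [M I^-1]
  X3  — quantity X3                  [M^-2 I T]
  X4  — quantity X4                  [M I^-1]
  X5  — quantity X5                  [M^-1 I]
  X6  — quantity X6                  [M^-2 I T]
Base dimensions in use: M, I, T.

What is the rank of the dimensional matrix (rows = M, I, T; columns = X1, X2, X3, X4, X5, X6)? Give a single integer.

2

Dimensional matrix (M×I×T by X1×X2×X3×X4×X5×X6):
  M: [ 0  1 -2  1 -1 -2]
  I: [ 1 -1  1 -1  1  1]
  T: [-1  0  1  0  0  1]
Row reduction gives pivot columns X1,X2; rank = 2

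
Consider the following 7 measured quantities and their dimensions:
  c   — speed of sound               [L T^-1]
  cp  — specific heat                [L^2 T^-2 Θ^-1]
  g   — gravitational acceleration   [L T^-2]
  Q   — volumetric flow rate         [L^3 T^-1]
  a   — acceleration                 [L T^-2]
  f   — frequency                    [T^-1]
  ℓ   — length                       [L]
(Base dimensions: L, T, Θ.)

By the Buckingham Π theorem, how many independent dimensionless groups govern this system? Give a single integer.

4

Dimensional matrix (L×T×Θ by c×cp×g×Q×a×f×ℓ):
  L: [ 1  2  1  3  1  0  1]
  T: [-1 -2 -2 -1 -2 -1  0]
  Θ: [ 0 -1  0  0  0  0  0]
RREF → pivots at {c,cp,g} ⇒ r = 3
7 vars − rank 3 = 4 Π groups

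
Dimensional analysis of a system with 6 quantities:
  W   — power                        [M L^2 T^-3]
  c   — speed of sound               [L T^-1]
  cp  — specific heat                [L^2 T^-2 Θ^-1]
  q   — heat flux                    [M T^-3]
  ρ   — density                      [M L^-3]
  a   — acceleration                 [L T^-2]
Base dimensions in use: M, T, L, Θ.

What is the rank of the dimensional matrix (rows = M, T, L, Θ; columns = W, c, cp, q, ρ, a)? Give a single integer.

4

Dimensional matrix (M×T×L×Θ by W×c×cp×q×ρ×a):
  M: [ 1  0  0  1  1  0]
  T: [-3 -1 -2 -3  0 -2]
  L: [ 2  1  2  0 -3  1]
  Θ: [ 0  0 -1  0  0  0]
Echelon form has 4 nonzero rows (pivots: W,c,cp,q)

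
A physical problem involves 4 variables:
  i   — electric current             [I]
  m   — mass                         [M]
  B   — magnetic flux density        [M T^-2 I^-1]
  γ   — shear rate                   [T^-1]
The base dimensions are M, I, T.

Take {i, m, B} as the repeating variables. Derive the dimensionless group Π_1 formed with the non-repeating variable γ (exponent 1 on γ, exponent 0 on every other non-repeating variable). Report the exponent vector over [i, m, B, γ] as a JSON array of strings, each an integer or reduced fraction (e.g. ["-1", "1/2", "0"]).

Exponent matrix [M,I,T] × [i,m,B,γ]:
  M: [ 0  1  1  0]
  I: [ 1  0 -1  0]
  T: [ 0  0 -2 -1]
RREF → pivots at {i,m,B} ⇒ r = 3
Pivot set = {i,m,B}, free = {γ}
RREF:
  r0: [   1    0    0  1/2]
  r1: [   0    1    0 -1/2]
  r2: [   0    0    1  1/2]
Fix exponent of γ at 1; solve each RREF row for its pivot's exponent:
  r0: exp(i) + (1/2)·1 = 0 ⇒ exp(i) = -1/2
  r1: exp(m) + (-1/2)·1 = 0 ⇒ exp(m) = 1/2
  r2: exp(B) + (1/2)·1 = 0 ⇒ exp(B) = -1/2
Π_1 = i^(-1/2) · m^(1/2) · B^(-1/2) · γ

["-1/2", "1/2", "-1/2", "1"]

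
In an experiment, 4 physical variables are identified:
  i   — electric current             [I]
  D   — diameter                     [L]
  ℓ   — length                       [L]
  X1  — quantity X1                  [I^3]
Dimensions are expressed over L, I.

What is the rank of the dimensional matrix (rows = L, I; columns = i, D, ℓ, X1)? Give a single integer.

2

Exponent matrix [L,I] × [i,D,ℓ,X1]:
  L: [ 0  1  1  0]
  I: [ 1  0  0  3]
RREF → pivots at {i,D} ⇒ r = 2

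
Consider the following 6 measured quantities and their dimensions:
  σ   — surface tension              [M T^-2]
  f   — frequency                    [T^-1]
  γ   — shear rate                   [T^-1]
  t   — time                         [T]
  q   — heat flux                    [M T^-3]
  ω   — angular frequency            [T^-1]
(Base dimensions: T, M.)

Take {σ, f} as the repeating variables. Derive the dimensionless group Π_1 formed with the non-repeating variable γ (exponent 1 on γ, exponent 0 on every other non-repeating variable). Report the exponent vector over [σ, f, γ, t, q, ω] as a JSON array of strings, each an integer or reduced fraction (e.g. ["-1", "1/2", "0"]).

Exponent matrix [T,M] × [σ,f,γ,t,q,ω]:
  T: [-2 -1 -1  1 -3 -1]
  M: [ 1  0  0  0  1  0]
Echelon form has 2 nonzero rows (pivots: σ,f)
Repeat: σ,f; free: γ,t,q,ω
RREF:
  r0: [   1    0    0    0    1    0]
  r1: [   0    1    1   -1    1    1]
Fix exponent of γ at 1, t at 0, q at 0, ω at 0; solve each RREF row for its pivot's exponent:
  r0: exp(σ) + (0)·1 = 0 ⇒ exp(σ) = 0
  r1: exp(f) + (1)·1 = 0 ⇒ exp(f) = -1
Π_1 = f^-1 · γ

["0", "-1", "1", "0", "0", "0"]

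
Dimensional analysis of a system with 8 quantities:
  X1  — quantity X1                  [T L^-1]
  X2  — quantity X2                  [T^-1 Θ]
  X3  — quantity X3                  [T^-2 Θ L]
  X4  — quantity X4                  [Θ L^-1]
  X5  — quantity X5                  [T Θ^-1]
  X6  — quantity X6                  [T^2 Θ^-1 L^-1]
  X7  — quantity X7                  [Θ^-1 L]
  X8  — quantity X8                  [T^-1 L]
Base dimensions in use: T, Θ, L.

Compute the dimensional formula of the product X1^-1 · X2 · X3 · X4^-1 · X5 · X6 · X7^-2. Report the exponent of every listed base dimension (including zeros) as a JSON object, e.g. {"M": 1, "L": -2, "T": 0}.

Dimensional matrix (T×Θ×L by X1×X2×X3×X4×X5×X6×X7×X8):
  T: [ 1 -1 -2  0  1  2  0 -1]
  Θ: [ 0  1  1  1 -1 -1 -1  0]
  L: [-1  0  1 -1  0 -1  1  1]
  [T]: (-1)·1+(1)·-1+(1)·-2+(-1)·0+(1)·1+(1)·2+(-2)·0 = -1
  [Θ]: (-1)·0+(1)·1+(1)·1+(-1)·1+(1)·-1+(1)·-1+(-2)·-1 = 1
  [L]: (-1)·-1+(1)·0+(1)·1+(-1)·-1+(1)·0+(1)·-1+(-2)·1 = 0
⇒ T^-1 Θ

{"T": -1, "Θ": 1, "L": 0}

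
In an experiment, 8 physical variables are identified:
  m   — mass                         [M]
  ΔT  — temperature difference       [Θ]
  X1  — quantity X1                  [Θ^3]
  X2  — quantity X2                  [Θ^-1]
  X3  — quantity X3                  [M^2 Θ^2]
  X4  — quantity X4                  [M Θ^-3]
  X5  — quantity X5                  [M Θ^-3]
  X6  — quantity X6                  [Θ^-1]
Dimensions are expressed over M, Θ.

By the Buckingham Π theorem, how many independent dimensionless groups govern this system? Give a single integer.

6

Exponent matrix [M,Θ] × [m,ΔT,X1,X2,X3,X4,X5,X6]:
  M: [ 1  0  0  0  2  1  1  0]
  Θ: [ 0  1  3 -1  2 -3 -3 -1]
Row reduction gives pivot columns m,ΔT; rank = 2
8 vars − rank 2 = 6 Π groups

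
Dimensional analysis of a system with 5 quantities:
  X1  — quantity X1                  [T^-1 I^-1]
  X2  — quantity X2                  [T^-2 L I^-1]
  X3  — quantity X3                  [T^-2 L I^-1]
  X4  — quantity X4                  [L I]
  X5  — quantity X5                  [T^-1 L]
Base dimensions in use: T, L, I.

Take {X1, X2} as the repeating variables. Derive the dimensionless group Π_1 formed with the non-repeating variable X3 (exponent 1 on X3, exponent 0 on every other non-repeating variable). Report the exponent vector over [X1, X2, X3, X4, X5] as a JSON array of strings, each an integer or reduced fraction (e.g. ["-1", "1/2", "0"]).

["0", "-1", "1", "0", "0"]

Write exponents as rows T,L,I / cols X1,X2,X3,X4,X5:
  T: [-1 -2 -2  0 -1]
  L: [ 0  1  1  1  1]
  I: [-1 -1 -1  1  0]
Echelon form has 2 nonzero rows (pivots: X1,X2)
Repeat: X1,X2; free: X3,X4,X5
RREF:
  r0: [   1    0    0   -2   -1]
  r1: [   0    1    1    1    1]
  r2: [   0    0    0    0    0]
Fix exponent of X3 at 1, X4 at 0, X5 at 0; solve each RREF row for its pivot's exponent:
  r0: exp(X1) + (0)·1 = 0 ⇒ exp(X1) = 0
  r1: exp(X2) + (1)·1 = 0 ⇒ exp(X2) = -1
Π_1 = X2^-1 · X3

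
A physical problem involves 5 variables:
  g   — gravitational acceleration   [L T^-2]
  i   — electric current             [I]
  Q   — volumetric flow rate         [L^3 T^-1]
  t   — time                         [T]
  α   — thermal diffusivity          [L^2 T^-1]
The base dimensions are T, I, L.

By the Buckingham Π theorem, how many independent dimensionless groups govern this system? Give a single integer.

2

Exponent matrix [T,I,L] × [g,i,Q,t,α]:
  T: [-2  0 -1  1 -1]
  I: [ 0  1  0  0  0]
  L: [ 1  0  3  0  2]
Echelon form has 3 nonzero rows (pivots: g,i,Q)
5 vars − rank 3 = 2 Π groups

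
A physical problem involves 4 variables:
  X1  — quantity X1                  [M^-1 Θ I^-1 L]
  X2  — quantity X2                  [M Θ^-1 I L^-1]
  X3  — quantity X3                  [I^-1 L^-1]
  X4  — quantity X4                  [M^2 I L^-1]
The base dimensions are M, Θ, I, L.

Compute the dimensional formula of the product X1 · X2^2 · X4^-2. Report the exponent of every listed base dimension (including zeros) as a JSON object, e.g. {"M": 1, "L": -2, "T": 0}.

Dimensional matrix (M×Θ×I×L by X1×X2×X3×X4):
  M: [-1  1  0  2]
  Θ: [ 1 -1  0  0]
  I: [-1  1 -1  1]
  L: [ 1 -1 -1 -1]
  [M]: (1)·-1+(2)·1+(-2)·2 = -3
  [Θ]: (1)·1+(2)·-1+(-2)·0 = -1
  [I]: (1)·-1+(2)·1+(-2)·1 = -1
  [L]: (1)·1+(2)·-1+(-2)·-1 = 1
⇒ M^-3 Θ^-1 I^-1 L

{"M": -3, "Θ": -1, "I": -1, "L": 1}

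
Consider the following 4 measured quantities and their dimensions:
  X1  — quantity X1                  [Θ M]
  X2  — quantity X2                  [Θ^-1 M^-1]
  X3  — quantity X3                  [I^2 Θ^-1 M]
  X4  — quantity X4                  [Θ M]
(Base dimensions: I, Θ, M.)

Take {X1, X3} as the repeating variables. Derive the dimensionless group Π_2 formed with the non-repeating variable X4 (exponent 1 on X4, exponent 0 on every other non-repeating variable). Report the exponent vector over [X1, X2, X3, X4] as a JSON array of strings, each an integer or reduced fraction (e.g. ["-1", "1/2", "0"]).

Dimensional matrix (I×Θ×M by X1×X2×X3×X4):
  I: [ 0  0  2  0]
  Θ: [ 1 -1 -1  1]
  M: [ 1 -1  1  1]
Row reduction gives pivot columns X1,X3; rank = 2
Pivot set = {X1,X3}, free = {X2,X4}
RREF:
  r0: [   1   -1    0    1]
  r1: [   0    0    1    0]
  r2: [   0    0    0    0]
Fix exponent of X4 at 1, X2 at 0; solve each RREF row for its pivot's exponent:
  r0: exp(X1) + (1)·1 = 0 ⇒ exp(X1) = -1
  r1: exp(X3) + (0)·1 = 0 ⇒ exp(X3) = 0
Π_2 = X1^-1 · X4

["-1", "0", "0", "1"]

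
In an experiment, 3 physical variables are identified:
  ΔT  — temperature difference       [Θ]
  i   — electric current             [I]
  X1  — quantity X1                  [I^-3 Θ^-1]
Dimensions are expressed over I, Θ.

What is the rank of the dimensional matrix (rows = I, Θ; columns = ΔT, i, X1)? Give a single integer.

2

Exponent matrix [I,Θ] × [ΔT,i,X1]:
  I: [ 0  1 -3]
  Θ: [ 1  0 -1]
RREF → pivots at {ΔT,i} ⇒ r = 2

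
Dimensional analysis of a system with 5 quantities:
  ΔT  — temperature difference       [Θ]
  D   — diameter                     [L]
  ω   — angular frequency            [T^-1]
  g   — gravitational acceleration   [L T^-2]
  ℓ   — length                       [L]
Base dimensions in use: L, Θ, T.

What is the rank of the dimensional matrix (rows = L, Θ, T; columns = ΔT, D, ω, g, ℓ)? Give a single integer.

3

Dimensional matrix (L×Θ×T by ΔT×D×ω×g×ℓ):
  L: [ 0  1  0  1  1]
  Θ: [ 1  0  0  0  0]
  T: [ 0  0 -1 -2  0]
Row reduction gives pivot columns ΔT,D,ω; rank = 3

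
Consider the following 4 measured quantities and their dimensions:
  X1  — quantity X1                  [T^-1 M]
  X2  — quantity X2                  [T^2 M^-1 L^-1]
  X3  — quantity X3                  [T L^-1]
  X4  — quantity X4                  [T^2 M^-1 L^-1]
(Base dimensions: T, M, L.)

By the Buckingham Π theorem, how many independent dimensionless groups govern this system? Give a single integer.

Dimensional matrix (T×M×L by X1×X2×X3×X4):
  T: [-1  2  1  2]
  M: [ 1 -1  0 -1]
  L: [ 0 -1 -1 -1]
Row reduction gives pivot columns X1,X2; rank = 2
4 vars − rank 2 = 2 Π groups

2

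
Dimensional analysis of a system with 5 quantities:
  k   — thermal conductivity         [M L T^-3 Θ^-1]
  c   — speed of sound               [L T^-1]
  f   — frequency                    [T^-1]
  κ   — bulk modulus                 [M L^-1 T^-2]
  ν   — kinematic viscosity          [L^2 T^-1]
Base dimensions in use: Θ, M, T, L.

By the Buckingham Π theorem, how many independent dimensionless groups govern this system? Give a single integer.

1

Write exponents as rows Θ,M,T,L / cols k,c,f,κ,ν:
  Θ: [-1  0  0  0  0]
  M: [ 1  0  0  1  0]
  T: [-3 -1 -1 -2 -1]
  L: [ 1  1  0 -1  2]
Echelon form has 4 nonzero rows (pivots: k,c,f,κ)
Π count = n − r = 5 − 4 = 1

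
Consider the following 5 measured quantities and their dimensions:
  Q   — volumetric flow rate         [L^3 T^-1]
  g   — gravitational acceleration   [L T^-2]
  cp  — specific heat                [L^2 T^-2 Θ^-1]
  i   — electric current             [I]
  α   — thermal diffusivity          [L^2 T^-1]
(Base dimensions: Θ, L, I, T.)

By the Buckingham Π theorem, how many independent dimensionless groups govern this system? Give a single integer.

1

Write exponents as rows Θ,L,I,T / cols Q,g,cp,i,α:
  Θ: [ 0  0 -1  0  0]
  L: [ 3  1  2  0  2]
  I: [ 0  0  0  1  0]
  T: [-1 -2 -2  0 -1]
RREF → pivots at {Q,g,cp,i} ⇒ r = 4
Π count = n − r = 5 − 4 = 1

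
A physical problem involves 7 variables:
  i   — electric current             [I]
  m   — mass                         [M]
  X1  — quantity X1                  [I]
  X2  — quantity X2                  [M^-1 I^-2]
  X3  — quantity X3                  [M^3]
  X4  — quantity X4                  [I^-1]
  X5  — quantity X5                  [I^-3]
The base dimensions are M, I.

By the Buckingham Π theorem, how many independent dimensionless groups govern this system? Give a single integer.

Exponent matrix [M,I] × [i,m,X1,X2,X3,X4,X5]:
  M: [ 0  1  0 -1  3  0  0]
  I: [ 1  0  1 -2  0 -1 -3]
RREF → pivots at {i,m} ⇒ r = 2
n=7, r=2 ⇒ 5 dimensionless groups

5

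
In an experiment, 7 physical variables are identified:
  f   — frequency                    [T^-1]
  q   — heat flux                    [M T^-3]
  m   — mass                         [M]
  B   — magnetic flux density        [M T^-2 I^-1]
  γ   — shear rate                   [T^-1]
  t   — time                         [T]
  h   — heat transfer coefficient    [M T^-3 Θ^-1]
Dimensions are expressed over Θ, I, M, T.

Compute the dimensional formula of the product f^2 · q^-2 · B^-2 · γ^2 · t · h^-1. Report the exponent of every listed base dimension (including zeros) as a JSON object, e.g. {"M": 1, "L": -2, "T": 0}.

{"Θ": 1, "I": 2, "M": -5, "T": 10}

Dimensional matrix (Θ×I×M×T by f×q×m×B×γ×t×h):
  Θ: [ 0  0  0  0  0  0 -1]
  I: [ 0  0  0 -1  0  0  0]
  M: [ 0  1  1  1  0  0  1]
  T: [-1 -3  0 -2 -1  1 -3]
  [Θ]: (2)·0+(-2)·0+(-2)·0+(2)·0+(1)·0+(-1)·-1 = 1
  [I]: (2)·0+(-2)·0+(-2)·-1+(2)·0+(1)·0+(-1)·0 = 2
  [M]: (2)·0+(-2)·1+(-2)·1+(2)·0+(1)·0+(-1)·1 = -5
  [T]: (2)·-1+(-2)·-3+(-2)·-2+(2)·-1+(1)·1+(-1)·-3 = 10
⇒ Θ I^2 M^-5 T^10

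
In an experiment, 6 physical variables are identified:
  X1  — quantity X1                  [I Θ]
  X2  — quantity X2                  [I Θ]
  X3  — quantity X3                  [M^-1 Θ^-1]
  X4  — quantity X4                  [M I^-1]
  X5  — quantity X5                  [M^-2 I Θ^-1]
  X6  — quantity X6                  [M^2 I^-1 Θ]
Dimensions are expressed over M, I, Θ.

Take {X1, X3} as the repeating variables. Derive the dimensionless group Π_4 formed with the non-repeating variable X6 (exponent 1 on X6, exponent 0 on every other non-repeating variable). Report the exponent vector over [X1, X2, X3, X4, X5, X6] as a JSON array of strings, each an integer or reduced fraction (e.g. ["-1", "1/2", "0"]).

Dimensional matrix (M×I×Θ by X1×X2×X3×X4×X5×X6):
  M: [ 0  0 -1  1 -2  2]
  I: [ 1  1  0 -1  1 -1]
  Θ: [ 1  1 -1  0 -1  1]
RREF → pivots at {X1,X3} ⇒ r = 2
Repeat: X1,X3; free: X2,X4,X5,X6
RREF:
  r0: [   1    1    0   -1    1   -1]
  r1: [   0    0    1   -1    2   -2]
  r2: [   0    0    0    0    0    0]
Fix exponent of X6 at 1, X2 at 0, X4 at 0, X5 at 0; solve each RREF row for its pivot's exponent:
  r0: exp(X1) + (-1)·1 = 0 ⇒ exp(X1) = 1
  r1: exp(X3) + (-2)·1 = 0 ⇒ exp(X3) = 2
Π_4 = X1 · X3^2 · X6

["1", "0", "2", "0", "0", "1"]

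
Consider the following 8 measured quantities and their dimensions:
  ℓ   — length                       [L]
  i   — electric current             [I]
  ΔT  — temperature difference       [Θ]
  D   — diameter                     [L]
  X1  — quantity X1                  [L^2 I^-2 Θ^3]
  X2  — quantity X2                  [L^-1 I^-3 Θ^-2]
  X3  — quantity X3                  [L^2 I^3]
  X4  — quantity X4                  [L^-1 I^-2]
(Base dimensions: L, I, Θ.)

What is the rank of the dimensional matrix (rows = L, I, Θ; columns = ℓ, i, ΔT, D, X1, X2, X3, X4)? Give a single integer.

3

Exponent matrix [L,I,Θ] × [ℓ,i,ΔT,D,X1,X2,X3,X4]:
  L: [ 1  0  0  1  2 -1  2 -1]
  I: [ 0  1  0  0 -2 -3  3 -2]
  Θ: [ 0  0  1  0  3 -2  0  0]
Echelon form has 3 nonzero rows (pivots: ℓ,i,ΔT)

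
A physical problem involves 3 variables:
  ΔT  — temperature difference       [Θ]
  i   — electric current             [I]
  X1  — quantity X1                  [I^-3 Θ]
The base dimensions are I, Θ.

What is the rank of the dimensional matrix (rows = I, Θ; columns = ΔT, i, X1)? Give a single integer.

Dimensional matrix (I×Θ by ΔT×i×X1):
  I: [ 0  1 -3]
  Θ: [ 1  0  1]
RREF → pivots at {ΔT,i} ⇒ r = 2

2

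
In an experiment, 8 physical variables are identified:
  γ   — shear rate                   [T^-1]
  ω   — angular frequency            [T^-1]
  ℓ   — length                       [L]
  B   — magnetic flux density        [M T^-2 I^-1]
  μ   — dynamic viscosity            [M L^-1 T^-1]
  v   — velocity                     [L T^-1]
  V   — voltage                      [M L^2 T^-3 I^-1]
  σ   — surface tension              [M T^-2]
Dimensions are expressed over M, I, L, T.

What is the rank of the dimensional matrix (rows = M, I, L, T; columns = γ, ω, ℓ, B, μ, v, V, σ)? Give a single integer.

4

Exponent matrix [M,I,L,T] × [γ,ω,ℓ,B,μ,v,V,σ]:
  M: [ 0  0  0  1  1  0  1  1]
  I: [ 0  0  0 -1  0  0 -1  0]
  L: [ 0  0  1  0 -1  1  2  0]
  T: [-1 -1  0 -2 -1 -1 -3 -2]
RREF → pivots at {γ,ℓ,B,μ} ⇒ r = 4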